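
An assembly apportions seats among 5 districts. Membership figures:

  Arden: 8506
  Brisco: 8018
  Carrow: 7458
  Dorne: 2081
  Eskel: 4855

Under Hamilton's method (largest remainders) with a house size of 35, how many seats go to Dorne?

Standard divisor: 30918 ÷ 35 ≈ 883.371.
Standard quotas: Arden 9.6290, Brisco 9.0766, Carrow 8.4427, Dorne 2.3557, Eskel 5.4960.
Lower quotas: Arden 9, Brisco 9, Carrow 8, Dorne 2, Eskel 5 (sum 33, leaving 2 seats).
Remainders in descending order: Arden 0.6290, Eskel 0.4960, Carrow 0.4427, Dorne 0.3557, Brisco 0.0766.
Largest remainders: Arden, Eskel receive the extra seats.
Dorne receives 2.

2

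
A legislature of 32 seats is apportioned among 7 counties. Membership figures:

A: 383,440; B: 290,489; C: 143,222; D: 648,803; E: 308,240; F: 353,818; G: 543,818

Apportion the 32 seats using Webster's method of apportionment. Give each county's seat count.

Standard divisor 2671830/32 ≈ 83494.688; standard quotas: A 4.592, B 3.479, C 1.715, D 7.771, E 3.692, F 4.238, G 6.513.
Rounding to the nearest integer gives 5, 3, 2, 8, 4, 4, 7 = 33 seats, so the divisor must be adjusted.
With modified divisor 84400: modified quotas A 4.543, B 3.442, C 1.697, D 7.687, E 3.652, F 4.192, G 6.443.
Rounding to the nearest integer: A 5, B 3, C 2, D 8, E 4, F 4, G 6 (total 32).

A=5, B=3, C=2, D=8, E=4, F=4, G=6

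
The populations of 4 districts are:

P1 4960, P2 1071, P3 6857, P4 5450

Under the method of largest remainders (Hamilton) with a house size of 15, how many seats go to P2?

1

The standard divisor is 18338/15 ≈ 1222.533.
Standard quotas: P1 4.0571, P2 0.8760, P3 5.6088, P4 4.4580.
Lower quotas: P1 4, P2 0, P3 5, P4 4 (sum 13, leaving 2 seats).
Remainders in descending order: P2 0.8760, P3 0.6088, P4 0.4580, P1 0.0571.
The surplus seats go to P2, P3.
P2 receives 1.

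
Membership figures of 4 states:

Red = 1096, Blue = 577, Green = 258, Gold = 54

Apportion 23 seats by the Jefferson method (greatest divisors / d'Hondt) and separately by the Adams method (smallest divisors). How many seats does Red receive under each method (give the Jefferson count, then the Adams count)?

13 and 12

Jefferson: Red 13, Blue 7, Green 3, Gold 0.
Adams: Red 12, Blue 7, Green 3, Gold 1.
Red gets 13 under Jefferson and 12 under Adams.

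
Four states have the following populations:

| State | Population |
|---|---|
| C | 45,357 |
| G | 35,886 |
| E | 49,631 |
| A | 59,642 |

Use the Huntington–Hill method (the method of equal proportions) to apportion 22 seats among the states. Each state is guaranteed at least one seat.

C=5; G=4; E=6; A=7

With divisor 8671: modified quotas C 5.231, G 4.139, E 5.724, A 6.878.
Geometric-mean thresholds: C √(5·6)=5.477, G √(4·5)=4.472, E √(5·6)=5.477, A √(6·7)=6.481.
Each quota rounded against its threshold gives C 5, G 4, E 6, A 7 (total 22).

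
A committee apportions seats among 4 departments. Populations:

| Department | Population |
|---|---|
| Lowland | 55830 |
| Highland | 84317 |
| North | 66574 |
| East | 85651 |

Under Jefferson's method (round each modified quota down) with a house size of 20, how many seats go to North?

Standard divisor 292372/20 ≈ 14618.6; standard quotas: Lowland 3.819, Highland 5.768, North 4.554, East 5.859.
Rounding down gives 3, 5, 4, 5 = 17 seats, so the divisor must be adjusted.
With modified divisor 13600: modified quotas Lowland 4.105, Highland 6.200, North 4.895, East 6.298.
Rounding down: Lowland 4, Highland 6, North 4, East 6 (total 20).
North receives 4.

4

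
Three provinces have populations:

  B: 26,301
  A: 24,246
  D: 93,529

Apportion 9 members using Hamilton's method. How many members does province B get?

Standard divisor: 144076 ÷ 9 ≈ 16008.444.
Standard quotas: B 1.6429, A 1.5146, D 5.8425.
Lower quotas: B 1, A 1, D 5 (sum 7, leaving 2 seats).
Remainders in descending order: D 0.8425, B 0.6429, A 0.5146.
Largest remainders: D, B receive the extra seats.
B receives 2.

2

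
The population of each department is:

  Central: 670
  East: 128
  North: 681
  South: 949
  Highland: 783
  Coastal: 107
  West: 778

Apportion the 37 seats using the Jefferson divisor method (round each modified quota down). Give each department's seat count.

Central: 6, East: 1, North: 6, South: 9, Highland: 7, Coastal: 1, West: 7

Standard divisor 4096/37 ≈ 110.703; standard quotas: Central 6.052, East 1.156, North 6.152, South 8.573, Highland 7.073, Coastal 0.967, West 7.028.
Rounding down gives 6, 1, 6, 8, 7, 0, 7 = 35 seats, so the divisor must be adjusted.
With modified divisor 100: modified quotas Central 6.700, East 1.280, North 6.810, South 9.490, Highland 7.830, Coastal 1.070, West 7.780.
Rounding down: Central 6, East 1, North 6, South 9, Highland 7, Coastal 1, West 7 (total 37).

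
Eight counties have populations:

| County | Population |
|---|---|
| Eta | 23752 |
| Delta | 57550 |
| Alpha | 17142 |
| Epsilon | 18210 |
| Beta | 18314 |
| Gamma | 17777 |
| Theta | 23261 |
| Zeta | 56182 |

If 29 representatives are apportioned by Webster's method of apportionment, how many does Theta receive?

Standard divisor 232188/29 ≈ 8006.483; standard quotas: Eta 2.967, Delta 7.188, Alpha 2.141, Epsilon 2.274, Beta 2.287, Gamma 2.220, Theta 2.905, Zeta 7.017.
Rounding to the nearest integer gives 3, 7, 2, 2, 2, 2, 3, 7 = 28 seats, so the divisor must be adjusted.
With modified divisor 7600: modified quotas Eta 3.125, Delta 7.572, Alpha 2.256, Epsilon 2.396, Beta 2.410, Gamma 2.339, Theta 3.061, Zeta 7.392.
Rounding to the nearest integer: Eta 3, Delta 8, Alpha 2, Epsilon 2, Beta 2, Gamma 2, Theta 3, Zeta 7 (total 29).
Theta receives 3.

3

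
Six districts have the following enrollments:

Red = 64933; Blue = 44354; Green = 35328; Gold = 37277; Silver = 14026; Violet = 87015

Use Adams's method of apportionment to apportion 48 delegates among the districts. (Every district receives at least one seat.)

Red=11; Blue=8; Green=6; Gold=6; Silver=3; Violet=14

Standard divisor 282933/48 ≈ 5894.438; standard quotas: Red 11.016, Blue 7.525, Green 5.993, Gold 6.324, Silver 2.380, Violet 14.762.
Rounding up gives 12, 8, 6, 7, 3, 15 = 51 seats, so the divisor must be adjusted.
With modified divisor 6300: modified quotas Red 10.307, Blue 7.040, Green 5.608, Gold 5.917, Silver 2.226, Violet 13.812.
Rounding up: Red 11, Blue 8, Green 6, Gold 6, Silver 3, Violet 14 (total 48).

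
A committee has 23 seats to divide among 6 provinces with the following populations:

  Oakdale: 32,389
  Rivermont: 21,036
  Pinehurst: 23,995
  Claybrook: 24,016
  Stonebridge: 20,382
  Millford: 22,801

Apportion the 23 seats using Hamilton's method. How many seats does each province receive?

Oakdale 5, Rivermont 3, Pinehurst 4, Claybrook 4, Stonebridge 3, Millford 4

Standard divisor: 144619 ÷ 23 ≈ 6287.783.
Standard quotas: Oakdale 5.1511, Rivermont 3.3455, Pinehurst 3.8161, Claybrook 3.8195, Stonebridge 3.2415, Millford 3.6262.
Lower quotas: Oakdale 5, Rivermont 3, Pinehurst 3, Claybrook 3, Stonebridge 3, Millford 3 (sum 20, leaving 3 seats).
Remainders in descending order: Claybrook 0.8195, Pinehurst 0.8161, Millford 0.6262, Rivermont 0.3455, Stonebridge 0.2415, Oakdale 0.1511.
Largest remainders: Claybrook, Pinehurst, Millford receive the extra seats.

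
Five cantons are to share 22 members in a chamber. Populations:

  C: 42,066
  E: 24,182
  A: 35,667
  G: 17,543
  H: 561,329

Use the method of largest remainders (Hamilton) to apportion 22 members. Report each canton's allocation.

The standard divisor is 680787/22 ≈ 30944.864.
Standard quotas: C 1.3594, E 0.7815, A 1.1526, G 0.5669, H 18.1397.
Lower quotas: C 1, E 0, A 1, G 0, H 18 (sum 20, leaving 2 seats).
Remainders in descending order: E 0.7815, G 0.5669, C 0.3594, A 0.1526, H 0.1397.
Largest remainders: E, G receive the extra seats.

C 1, E 1, A 1, G 1, H 18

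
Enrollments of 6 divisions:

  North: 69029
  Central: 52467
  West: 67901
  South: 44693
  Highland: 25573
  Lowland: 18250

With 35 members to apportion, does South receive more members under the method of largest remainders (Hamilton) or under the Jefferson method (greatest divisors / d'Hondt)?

Hamilton

Hamilton: North 9, Central 7, West 8, South 6, Highland 3, Lowland 2.
Jefferson: North 9, Central 7, West 9, South 5, Highland 3, Lowland 2.
South gets 6 under Hamilton and 5 under Jefferson.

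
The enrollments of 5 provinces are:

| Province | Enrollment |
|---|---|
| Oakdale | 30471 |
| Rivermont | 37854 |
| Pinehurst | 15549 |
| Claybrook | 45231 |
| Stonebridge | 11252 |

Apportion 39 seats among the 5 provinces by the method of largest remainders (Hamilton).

Oakdale 8, Rivermont 11, Pinehurst 4, Claybrook 13, Stonebridge 3

The standard divisor is 140357/39 ≈ 3598.897.
Standard quotas: Oakdale 8.4668, Rivermont 10.5182, Pinehurst 4.3205, Claybrook 12.5680, Stonebridge 3.1265.
Lower quotas: Oakdale 8, Rivermont 10, Pinehurst 4, Claybrook 12, Stonebridge 3 (sum 37, leaving 2 seats).
Remainders in descending order: Claybrook 0.5680, Rivermont 0.5182, Oakdale 0.4668, Pinehurst 0.3205, Stonebridge 0.1265.
Largest remainders: Claybrook, Rivermont receive the extra seats.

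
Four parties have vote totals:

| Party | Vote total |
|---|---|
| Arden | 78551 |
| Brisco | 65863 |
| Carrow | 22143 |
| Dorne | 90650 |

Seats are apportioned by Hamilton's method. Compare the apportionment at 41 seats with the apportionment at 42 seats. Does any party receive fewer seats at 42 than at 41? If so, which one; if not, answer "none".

At 41 seats: Arden 13, Brisco 10, Carrow 4, Dorne 14.
At 42 seats: Arden 13, Brisco 11, Carrow 3, Dorne 15.
Carrow drops from 4 to 3.

Carrow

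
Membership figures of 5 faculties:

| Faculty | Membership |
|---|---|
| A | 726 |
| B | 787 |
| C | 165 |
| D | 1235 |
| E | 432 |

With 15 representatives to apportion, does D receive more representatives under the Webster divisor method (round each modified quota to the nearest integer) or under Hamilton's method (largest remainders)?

Hamilton

Webster: A 3, B 4, C 1, D 5, E 2.
Hamilton: A 3, B 3, C 1, D 6, E 2.
D gets 5 under Webster and 6 under Hamilton.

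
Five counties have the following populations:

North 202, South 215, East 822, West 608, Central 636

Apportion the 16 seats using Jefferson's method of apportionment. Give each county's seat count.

North: 1, South: 1, East: 6, West: 4, Central: 4

Standard divisor 2483/16 ≈ 155.188; standard quotas: North 1.302, South 1.385, East 5.297, West 3.918, Central 4.098.
Rounding down gives 1, 1, 5, 3, 4 = 14 seats, so the divisor must be adjusted.
With modified divisor 130: modified quotas North 1.554, South 1.654, East 6.323, West 4.677, Central 4.892.
Rounding down: North 1, South 1, East 6, West 4, Central 4 (total 16).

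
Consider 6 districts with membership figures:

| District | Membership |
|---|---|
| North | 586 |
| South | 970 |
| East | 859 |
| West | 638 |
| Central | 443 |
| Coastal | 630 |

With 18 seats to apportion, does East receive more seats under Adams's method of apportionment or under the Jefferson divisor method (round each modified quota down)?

Adams: North 3, South 4, East 3, West 3, Central 2, Coastal 3.
Jefferson: North 2, South 4, East 4, West 3, Central 2, Coastal 3.
East gets 3 under Adams and 4 under Jefferson.

Jefferson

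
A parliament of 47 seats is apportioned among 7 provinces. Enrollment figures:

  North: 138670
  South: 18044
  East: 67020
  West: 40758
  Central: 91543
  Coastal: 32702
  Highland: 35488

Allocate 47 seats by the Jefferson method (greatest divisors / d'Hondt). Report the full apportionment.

Standard divisor 424225/47 ≈ 9026.064; standard quotas: North 15.363, South 1.999, East 7.425, West 4.516, Central 10.142, Coastal 3.623, Highland 3.932.
Rounding down gives 15, 1, 7, 4, 10, 3, 3 = 43 seats, so the divisor must be adjusted.
With modified divisor 8350: modified quotas North 16.607, South 2.161, East 8.026, West 4.881, Central 10.963, Coastal 3.916, Highland 4.250.
Rounding down: North 16, South 2, East 8, West 4, Central 10, Coastal 3, Highland 4 (total 47).

North 16; South 2; East 8; West 4; Central 10; Coastal 3; Highland 4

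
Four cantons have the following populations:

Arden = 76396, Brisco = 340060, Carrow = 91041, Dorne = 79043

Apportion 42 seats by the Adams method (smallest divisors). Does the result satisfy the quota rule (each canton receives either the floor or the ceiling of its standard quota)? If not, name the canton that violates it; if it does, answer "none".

Standard quotas: Arden 5.470, Brisco 24.350, Carrow 6.519, Dorne 5.660.
Adams allocation: Arden 6, Brisco 23, Carrow 7, Dorne 6.
Brisco has quota 24.350 (lower 24, upper 25) but receives 23 — outside the quota interval.

Brisco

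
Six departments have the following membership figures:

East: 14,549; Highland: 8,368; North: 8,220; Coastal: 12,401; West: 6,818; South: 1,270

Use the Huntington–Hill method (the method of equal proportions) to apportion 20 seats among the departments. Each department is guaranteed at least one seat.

With divisor 2715: modified quotas East 5.359, Highland 3.082, North 3.028, Coastal 4.568, West 2.511, South 0.468.
Geometric-mean thresholds: East √(5·6)=5.477, Highland √(3·4)=3.464, North √(3·4)=3.464, Coastal √(4·5)=4.472, West √(2·3)=2.449, South (min 1).
Each quota rounded against its threshold gives East 5, Highland 3, North 3, Coastal 5, West 3, South 1 (total 20).

East=5; Highland=3; North=3; Coastal=5; West=3; South=1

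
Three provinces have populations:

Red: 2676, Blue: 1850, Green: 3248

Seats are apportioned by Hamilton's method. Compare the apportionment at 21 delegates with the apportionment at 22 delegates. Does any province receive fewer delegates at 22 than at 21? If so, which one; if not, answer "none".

none

At 21 seats: Red 7, Blue 5, Green 9.
At 22 seats: Red 8, Blue 5, Green 9.
No province's allocation decreased.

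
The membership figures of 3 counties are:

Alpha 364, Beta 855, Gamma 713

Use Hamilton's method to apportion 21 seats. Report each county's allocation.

The standard divisor is 1932/21 = 92.
Standard quotas: Alpha 3.957, Beta 9.293, Gamma 7.750.
Lower quotas: Alpha 3, Beta 9, Gamma 7 (sum 19, leaving 2 seats).
Remainders in descending order: Alpha 0.957, Gamma 0.750, Beta 0.293.
The surplus seats go to Alpha, Gamma.

Alpha: 4, Beta: 9, Gamma: 8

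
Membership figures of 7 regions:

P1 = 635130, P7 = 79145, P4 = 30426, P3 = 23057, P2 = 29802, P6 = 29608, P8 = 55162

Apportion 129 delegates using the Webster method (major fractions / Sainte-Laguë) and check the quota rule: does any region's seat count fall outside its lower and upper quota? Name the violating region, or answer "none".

Standard quotas: P1 92.858, P7 11.571, P4 4.448, P3 3.371, P2 4.357, P6 4.329, P8 8.065.
Webster allocation: P1 94, P7 12, P4 4, P3 3, P2 4, P6 4, P8 8.
P1 has quota 92.858 (lower 92, upper 93) but receives 94 — outside the quota interval.

P1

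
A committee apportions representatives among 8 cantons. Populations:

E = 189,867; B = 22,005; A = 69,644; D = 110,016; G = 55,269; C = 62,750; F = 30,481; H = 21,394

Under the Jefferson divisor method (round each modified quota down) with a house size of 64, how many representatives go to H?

Standard divisor 561426/64 ≈ 8772.281; standard quotas: E 21.644, B 2.508, A 7.939, D 12.541, G 6.300, C 7.153, F 3.475, H 2.439.
Rounding down gives 21, 2, 7, 12, 6, 7, 3, 2 = 60 seats, so the divisor must be adjusted.
With modified divisor 8100: modified quotas E 23.440, B 2.717, A 8.598, D 13.582, G 6.823, C 7.747, F 3.763, H 2.641.
Rounding down: E 23, B 2, A 8, D 13, G 6, C 7, F 3, H 2 (total 64).
H receives 2.

2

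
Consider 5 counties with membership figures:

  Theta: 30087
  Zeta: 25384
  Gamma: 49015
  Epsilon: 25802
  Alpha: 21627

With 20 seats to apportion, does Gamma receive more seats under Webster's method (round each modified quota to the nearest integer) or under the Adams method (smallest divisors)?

Webster

Webster: Theta 4, Zeta 3, Gamma 7, Epsilon 3, Alpha 3.
Adams: Theta 4, Zeta 3, Gamma 6, Epsilon 4, Alpha 3.
Gamma gets 7 under Webster and 6 under Adams.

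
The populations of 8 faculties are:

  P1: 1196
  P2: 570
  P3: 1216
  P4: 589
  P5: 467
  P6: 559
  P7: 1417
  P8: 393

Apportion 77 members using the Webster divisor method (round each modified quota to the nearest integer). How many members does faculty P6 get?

7

Standard divisor 6407/77 ≈ 83.208; standard quotas: P1 14.374, P2 6.850, P3 14.614, P4 7.079, P5 5.612, P6 6.718, P7 17.030, P8 4.723.
Rounding to the nearest integer gives 14, 7, 15, 7, 6, 7, 17, 5 = 78 seats, so the divisor must be adjusted.
With modified divisor 84: modified quotas P1 14.238, P2 6.786, P3 14.476, P4 7.012, P5 5.560, P6 6.655, P7 16.869, P8 4.679.
Rounding to the nearest integer: P1 14, P2 7, P3 14, P4 7, P5 6, P6 7, P7 17, P8 5 (total 77).
P6 receives 7.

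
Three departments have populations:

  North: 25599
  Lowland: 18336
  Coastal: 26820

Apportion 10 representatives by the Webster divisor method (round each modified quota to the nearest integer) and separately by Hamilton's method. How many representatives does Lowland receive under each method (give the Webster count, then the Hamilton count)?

Webster: North 3, Lowland 3, Coastal 4.
Hamilton: North 4, Lowland 2, Coastal 4.
Lowland gets 3 under Webster and 2 under Hamilton.

3 and 2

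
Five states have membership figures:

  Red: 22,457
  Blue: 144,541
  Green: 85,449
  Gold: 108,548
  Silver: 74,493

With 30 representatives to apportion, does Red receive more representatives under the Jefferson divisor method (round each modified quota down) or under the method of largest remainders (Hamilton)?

Jefferson: Red 1, Blue 10, Green 6, Gold 8, Silver 5.
Hamilton: Red 2, Blue 10, Green 6, Gold 7, Silver 5.
Red gets 1 under Jefferson and 2 under Hamilton.

Hamilton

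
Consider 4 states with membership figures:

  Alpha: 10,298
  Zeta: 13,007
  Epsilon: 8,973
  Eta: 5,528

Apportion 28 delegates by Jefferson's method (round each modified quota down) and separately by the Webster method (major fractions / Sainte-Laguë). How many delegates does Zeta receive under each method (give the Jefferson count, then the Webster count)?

10 and 9

Jefferson: Alpha 8, Zeta 10, Epsilon 6, Eta 4.
Webster: Alpha 8, Zeta 9, Epsilon 7, Eta 4.
Zeta gets 10 under Jefferson and 9 under Webster.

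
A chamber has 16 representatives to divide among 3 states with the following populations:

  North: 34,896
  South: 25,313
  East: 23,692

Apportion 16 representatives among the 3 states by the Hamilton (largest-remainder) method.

North=7, South=5, East=4

The standard divisor is 83901/16 ≈ 5243.812.
Standard quotas: North 6.6547, South 4.8272, East 4.5181.
Lower quotas: North 6, South 4, East 4 (sum 14, leaving 2 seats).
Remainders in descending order: South 0.8272, North 0.6547, East 0.5181.
Largest remainders: South, North receive the extra seats.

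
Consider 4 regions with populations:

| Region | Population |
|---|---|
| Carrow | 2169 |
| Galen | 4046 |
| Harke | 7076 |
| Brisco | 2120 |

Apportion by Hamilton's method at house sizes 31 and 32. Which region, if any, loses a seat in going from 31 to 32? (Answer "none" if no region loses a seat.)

none

At 31 seats: Carrow 5, Galen 8, Harke 14, Brisco 4.
At 32 seats: Carrow 5, Galen 8, Harke 15, Brisco 4.
No region's allocation decreased.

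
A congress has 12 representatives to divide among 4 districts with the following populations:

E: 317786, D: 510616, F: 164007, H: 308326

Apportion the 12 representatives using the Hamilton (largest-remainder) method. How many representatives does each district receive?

Standard divisor: 1300735 ÷ 12 ≈ 108394.583.
Standard quotas: E 2.9318, D 4.7107, F 1.5131, H 2.8445.
Lower quotas: E 2, D 4, F 1, H 2 (sum 9, leaving 3 seats).
Remainders in descending order: E 0.9318, H 0.8445, D 0.7107, F 0.5131.
The surplus seats go to E, H, D.

E 3, D 5, F 1, H 3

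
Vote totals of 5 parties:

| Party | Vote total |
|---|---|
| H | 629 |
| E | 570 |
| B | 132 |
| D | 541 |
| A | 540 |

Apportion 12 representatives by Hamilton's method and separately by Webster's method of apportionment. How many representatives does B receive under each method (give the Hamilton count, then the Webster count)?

Hamilton: H 3, E 3, B 0, D 3, A 3.
Webster: H 3, E 3, B 1, D 3, A 2.
B gets 0 under Hamilton and 1 under Webster.

0 and 1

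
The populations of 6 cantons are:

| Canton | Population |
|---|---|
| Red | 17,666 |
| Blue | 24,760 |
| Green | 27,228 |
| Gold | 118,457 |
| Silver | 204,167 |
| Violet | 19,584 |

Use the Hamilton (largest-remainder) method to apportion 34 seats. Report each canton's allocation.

Red=1, Blue=2, Green=2, Gold=10, Silver=17, Violet=2

Standard divisor: 411862 ÷ 34 ≈ 12113.588.
Standard quotas: Red 1.4584, Blue 2.0440, Green 2.2477, Gold 9.7789, Silver 16.8544, Violet 1.6167.
Lower quotas: Red 1, Blue 2, Green 2, Gold 9, Silver 16, Violet 1 (sum 31, leaving 3 seats).
Remainders in descending order: Silver 0.8544, Gold 0.7789, Violet 0.6167, Red 0.4584, Green 0.2477, Blue 0.0440.
Largest remainders: Silver, Gold, Violet receive the extra seats.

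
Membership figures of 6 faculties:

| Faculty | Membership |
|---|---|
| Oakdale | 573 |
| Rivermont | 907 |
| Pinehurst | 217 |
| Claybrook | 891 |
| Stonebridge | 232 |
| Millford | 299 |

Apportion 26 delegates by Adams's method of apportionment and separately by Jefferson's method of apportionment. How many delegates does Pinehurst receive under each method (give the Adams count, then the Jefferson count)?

2 and 1

Adams: Oakdale 5, Rivermont 7, Pinehurst 2, Claybrook 7, Stonebridge 2, Millford 3.
Jefferson: Oakdale 5, Rivermont 8, Pinehurst 1, Claybrook 8, Stonebridge 2, Millford 2.
Pinehurst gets 2 under Adams and 1 under Jefferson.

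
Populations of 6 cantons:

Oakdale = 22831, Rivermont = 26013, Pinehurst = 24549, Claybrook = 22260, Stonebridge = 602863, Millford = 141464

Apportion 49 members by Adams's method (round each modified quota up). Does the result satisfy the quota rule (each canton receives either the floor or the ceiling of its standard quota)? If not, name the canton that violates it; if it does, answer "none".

Standard quotas: Oakdale 1.332, Rivermont 1.517, Pinehurst 1.432, Claybrook 1.299, Stonebridge 35.168, Millford 8.252.
Adams allocation: Oakdale 2, Rivermont 2, Pinehurst 2, Claybrook 2, Stonebridge 33, Millford 8.
Stonebridge has quota 35.168 (lower 35, upper 36) but receives 33 — outside the quota interval.

Stonebridge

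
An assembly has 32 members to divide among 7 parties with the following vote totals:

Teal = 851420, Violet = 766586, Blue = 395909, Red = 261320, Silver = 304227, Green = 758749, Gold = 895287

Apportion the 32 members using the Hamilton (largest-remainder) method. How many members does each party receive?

Teal: 6, Violet: 6, Blue: 3, Red: 2, Silver: 2, Green: 6, Gold: 7

The standard divisor is 4233498/32 ≈ 132296.812.
Standard quotas: Teal 6.4357, Violet 5.7944, Blue 2.9926, Red 1.9753, Silver 2.2996, Green 5.7352, Gold 6.7673.
Lower quotas: Teal 6, Violet 5, Blue 2, Red 1, Silver 2, Green 5, Gold 6 (sum 27, leaving 5 seats).
Remainders in descending order: Blue 0.9926, Red 0.9753, Violet 0.7944, Gold 0.7673, Green 0.7352, Teal 0.4357, Silver 0.2996.
Largest remainders: Blue, Red, Violet, Gold, Green receive the extra seats.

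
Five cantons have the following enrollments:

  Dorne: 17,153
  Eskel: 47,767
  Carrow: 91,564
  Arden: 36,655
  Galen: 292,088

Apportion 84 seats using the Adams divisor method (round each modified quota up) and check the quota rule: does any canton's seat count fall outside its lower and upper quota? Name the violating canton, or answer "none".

Galen

Standard quotas: Dorne 2.969, Eskel 8.269, Carrow 15.851, Arden 6.346, Galen 50.565.
Adams allocation: Dorne 3, Eskel 9, Carrow 16, Arden 7, Galen 49.
Galen has quota 50.565 (lower 50, upper 51) but receives 49 — outside the quota interval.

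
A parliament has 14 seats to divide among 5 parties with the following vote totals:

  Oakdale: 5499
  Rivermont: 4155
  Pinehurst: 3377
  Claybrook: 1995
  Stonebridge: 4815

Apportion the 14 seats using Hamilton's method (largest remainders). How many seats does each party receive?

Oakdale 4, Rivermont 3, Pinehurst 2, Claybrook 2, Stonebridge 3

The standard divisor is 19841/14 ≈ 1417.214.
Standard quotas: Oakdale 3.8801, Rivermont 2.9318, Pinehurst 2.3828, Claybrook 1.4077, Stonebridge 3.3975.
Lower quotas: Oakdale 3, Rivermont 2, Pinehurst 2, Claybrook 1, Stonebridge 3 (sum 11, leaving 3 seats).
Remainders in descending order: Rivermont 0.9318, Oakdale 0.8801, Claybrook 0.4077, Stonebridge 0.3975, Pinehurst 0.3828.
The surplus seats go to Rivermont, Oakdale, Claybrook.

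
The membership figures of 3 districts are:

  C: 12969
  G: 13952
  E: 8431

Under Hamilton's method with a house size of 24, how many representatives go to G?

Total 35352; standard divisor 35352/24 = 1473.
Standard quotas: C 8.8045, G 9.4718, E 5.7237.
Lower quotas: C 8, G 9, E 5 (sum 22, leaving 2 seats).
Remainders in descending order: C 0.8045, E 0.7237, G 0.4718.
The surplus seats go to C, E.
G receives 9.

9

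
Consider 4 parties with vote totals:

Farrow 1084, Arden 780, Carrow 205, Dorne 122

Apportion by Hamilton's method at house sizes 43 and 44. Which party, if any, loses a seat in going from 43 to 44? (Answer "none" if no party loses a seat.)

Dorne

At 43 seats: Farrow 21, Arden 15, Carrow 4, Dorne 3.
At 44 seats: Farrow 22, Arden 16, Carrow 4, Dorne 2.
Dorne drops from 3 to 2.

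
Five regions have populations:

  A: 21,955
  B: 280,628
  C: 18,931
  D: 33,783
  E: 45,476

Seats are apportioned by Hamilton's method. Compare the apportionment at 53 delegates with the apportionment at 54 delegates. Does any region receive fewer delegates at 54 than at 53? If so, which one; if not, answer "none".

At 53 seats: A 3, B 37, C 3, D 4, E 6.
At 54 seats: A 3, B 38, C 2, D 5, E 6.
C drops from 3 to 2.

C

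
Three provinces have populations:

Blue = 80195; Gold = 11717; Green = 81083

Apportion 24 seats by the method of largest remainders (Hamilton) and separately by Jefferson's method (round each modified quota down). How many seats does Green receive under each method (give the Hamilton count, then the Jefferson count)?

11 and 12

Hamilton: Blue 11, Gold 2, Green 11.
Jefferson: Blue 11, Gold 1, Green 12.
Green gets 11 under Hamilton and 12 under Jefferson.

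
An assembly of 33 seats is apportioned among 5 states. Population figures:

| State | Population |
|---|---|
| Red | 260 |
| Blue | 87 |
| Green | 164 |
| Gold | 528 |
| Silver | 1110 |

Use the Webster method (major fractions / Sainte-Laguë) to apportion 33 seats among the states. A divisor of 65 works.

With modified divisor 65: modified quotas Red 4.000, Blue 1.338, Green 2.523, Gold 8.123, Silver 17.077.
Rounding to the nearest integer: Red 4, Blue 1, Green 3, Gold 8, Silver 17 (total 33).

Red 4, Blue 1, Green 3, Gold 8, Silver 17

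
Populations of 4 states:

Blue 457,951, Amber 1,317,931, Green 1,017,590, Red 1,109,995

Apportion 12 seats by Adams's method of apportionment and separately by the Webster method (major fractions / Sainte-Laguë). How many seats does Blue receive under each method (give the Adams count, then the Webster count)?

Adams: Blue 2, Amber 4, Green 3, Red 3.
Webster: Blue 1, Amber 4, Green 3, Red 4.
Blue gets 2 under Adams and 1 under Webster.

2 and 1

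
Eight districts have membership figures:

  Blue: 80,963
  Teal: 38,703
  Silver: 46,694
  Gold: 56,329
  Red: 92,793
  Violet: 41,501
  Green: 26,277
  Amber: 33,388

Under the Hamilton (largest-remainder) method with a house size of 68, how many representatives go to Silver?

Total 416648; standard divisor 416648/68 ≈ 6127.176.
Standard quotas: Blue 13.2138, Teal 6.3166, Silver 7.6208, Gold 9.1933, Red 15.1445, Violet 6.7733, Green 4.2886, Amber 5.4492.
Lower quotas: Blue 13, Teal 6, Silver 7, Gold 9, Red 15, Violet 6, Green 4, Amber 5 (sum 65, leaving 3 seats).
Remainders in descending order: Violet 0.7733, Silver 0.6208, Amber 0.4492, Teal 0.3166, Green 0.2886, Blue 0.2138, Gold 0.1933, Red 0.1445.
Largest remainders: Violet, Silver, Amber receive the extra seats.
Silver receives 8.

8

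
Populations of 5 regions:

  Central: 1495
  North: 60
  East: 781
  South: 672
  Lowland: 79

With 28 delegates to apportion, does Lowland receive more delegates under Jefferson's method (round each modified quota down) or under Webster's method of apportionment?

Webster

Jefferson: Central 15, North 0, East 7, South 6, Lowland 0.
Webster: Central 13, North 1, East 7, South 6, Lowland 1.
Lowland gets 0 under Jefferson and 1 under Webster.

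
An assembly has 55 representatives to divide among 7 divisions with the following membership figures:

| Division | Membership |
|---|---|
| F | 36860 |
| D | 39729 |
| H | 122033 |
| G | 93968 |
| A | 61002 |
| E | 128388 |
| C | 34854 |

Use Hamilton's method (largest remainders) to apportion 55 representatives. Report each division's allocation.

F: 4; D: 4; H: 13; G: 10; A: 6; E: 14; C: 4

The standard divisor is 516834/55 ≈ 9396.982.
Standard quotas: F 3.9225, D 4.2278, H 12.9864, G 9.9998, A 6.4917, E 13.6627, C 3.7091.
Lower quotas: F 3, D 4, H 12, G 9, A 6, E 13, C 3 (sum 50, leaving 5 seats).
Remainders in descending order: G 0.9998, H 0.9864, F 0.9225, C 0.7091, E 0.6627, A 0.4917, D 0.2278.
The surplus seats go to G, H, F, C, E.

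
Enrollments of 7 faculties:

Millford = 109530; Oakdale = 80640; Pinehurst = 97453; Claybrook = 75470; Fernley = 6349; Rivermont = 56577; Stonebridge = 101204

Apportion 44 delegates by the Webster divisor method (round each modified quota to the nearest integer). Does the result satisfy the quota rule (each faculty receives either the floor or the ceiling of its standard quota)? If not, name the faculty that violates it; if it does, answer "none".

Standard quotas: Millford 9.141, Oakdale 6.730, Pinehurst 8.133, Claybrook 6.298, Fernley 0.530, Rivermont 4.722, Stonebridge 8.446.
Webster allocation: Millford 9, Oakdale 7, Pinehurst 8, Claybrook 6, Fernley 1, Rivermont 5, Stonebridge 8.
Every allocation lies between the lower and upper quota.

none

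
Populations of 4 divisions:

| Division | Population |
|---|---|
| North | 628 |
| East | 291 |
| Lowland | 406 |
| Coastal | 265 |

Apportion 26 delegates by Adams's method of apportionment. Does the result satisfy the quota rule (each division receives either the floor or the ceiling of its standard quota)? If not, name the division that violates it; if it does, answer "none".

Standard quotas: North 10.269, East 4.758, Lowland 6.639, Coastal 4.333.
Adams allocation: North 10, East 5, Lowland 7, Coastal 4.
Every allocation lies between the lower and upper quota.

none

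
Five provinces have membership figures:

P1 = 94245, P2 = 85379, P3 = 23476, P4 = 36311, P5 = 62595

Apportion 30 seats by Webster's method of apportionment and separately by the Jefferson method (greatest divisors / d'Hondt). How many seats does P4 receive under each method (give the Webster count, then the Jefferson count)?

4 and 3

Webster: P1 9, P2 9, P3 2, P4 4, P5 6.
Jefferson: P1 10, P2 9, P3 2, P4 3, P5 6.
P4 gets 4 under Webster and 3 under Jefferson.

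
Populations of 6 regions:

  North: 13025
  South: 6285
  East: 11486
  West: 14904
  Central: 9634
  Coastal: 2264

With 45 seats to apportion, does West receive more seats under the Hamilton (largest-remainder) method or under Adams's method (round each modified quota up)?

Hamilton

Hamilton: North 10, South 5, East 9, West 12, Central 7, Coastal 2.
Adams: North 10, South 5, East 9, West 11, Central 8, Coastal 2.
West gets 12 under Hamilton and 11 under Adams.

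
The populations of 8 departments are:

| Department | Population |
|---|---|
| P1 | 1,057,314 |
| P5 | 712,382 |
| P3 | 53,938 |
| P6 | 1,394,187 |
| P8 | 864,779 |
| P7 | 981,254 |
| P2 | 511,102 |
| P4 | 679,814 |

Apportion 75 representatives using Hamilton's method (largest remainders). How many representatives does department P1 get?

The standard divisor is 6254770/75 ≈ 83396.933.
Standard quotas: P1 12.6781, P5 8.5421, P3 0.6468, P6 16.7175, P8 10.3694, P7 11.7661, P2 6.1285, P4 8.1515.
Lower quotas: P1 12, P5 8, P3 0, P6 16, P8 10, P7 11, P2 6, P4 8 (sum 71, leaving 4 seats).
Remainders in descending order: P7 0.7661, P6 0.7175, P1 0.6781, P3 0.6468, P5 0.5421, P8 0.3694, P4 0.1515, P2 0.1285.
Largest remainders: P7, P6, P1, P3 receive the extra seats.
P1 receives 13.

13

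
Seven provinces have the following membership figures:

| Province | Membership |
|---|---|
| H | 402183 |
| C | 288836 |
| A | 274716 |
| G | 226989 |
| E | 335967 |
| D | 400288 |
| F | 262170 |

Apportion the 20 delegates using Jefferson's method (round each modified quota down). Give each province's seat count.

Standard divisor 2191149/20 ≈ 109557.45; standard quotas: H 3.671, C 2.636, A 2.508, G 2.072, E 3.067, D 3.654, F 2.393.
Rounding down gives 3, 2, 2, 2, 3, 3, 2 = 17 seats, so the divisor must be adjusted.
With modified divisor 93900: modified quotas H 4.283, C 3.076, A 2.926, G 2.417, E 3.578, D 4.263, F 2.792.
Rounding down: H 4, C 3, A 2, G 2, E 3, D 4, F 2 (total 20).

H=4, C=3, A=2, G=2, E=3, D=4, F=2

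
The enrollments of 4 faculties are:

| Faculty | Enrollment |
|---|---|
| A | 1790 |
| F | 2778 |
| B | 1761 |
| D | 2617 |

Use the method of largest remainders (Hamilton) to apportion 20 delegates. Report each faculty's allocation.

Standard divisor: 8946 ÷ 20 ≈ 447.3.
Standard quotas: A 4.002, F 6.211, B 3.937, D 5.851.
Lower quotas: A 4, F 6, B 3, D 5 (sum 18, leaving 2 seats).
Remainders in descending order: B 0.937, D 0.851, F 0.211, A 0.002.
The surplus seats go to B, D.

A: 4; F: 6; B: 4; D: 6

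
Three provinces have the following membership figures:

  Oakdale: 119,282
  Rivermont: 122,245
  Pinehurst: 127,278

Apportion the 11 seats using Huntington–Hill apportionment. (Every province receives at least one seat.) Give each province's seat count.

Oakdale 3, Rivermont 4, Pinehurst 4

With divisor 34861: modified quotas Oakdale 3.422, Rivermont 3.507, Pinehurst 3.651.
Geometric-mean thresholds: Oakdale √(3·4)=3.464, Rivermont √(3·4)=3.464, Pinehurst √(3·4)=3.464.
Each quota rounded against its threshold gives Oakdale 3, Rivermont 4, Pinehurst 4 (total 11).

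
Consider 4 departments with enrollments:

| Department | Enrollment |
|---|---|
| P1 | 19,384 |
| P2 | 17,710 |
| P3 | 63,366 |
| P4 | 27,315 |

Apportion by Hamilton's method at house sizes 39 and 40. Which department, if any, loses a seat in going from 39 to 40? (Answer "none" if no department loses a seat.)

P2

At 39 seats: P1 6, P2 6, P3 19, P4 8.
At 40 seats: P1 6, P2 5, P3 20, P4 9.
P2 drops from 6 to 5.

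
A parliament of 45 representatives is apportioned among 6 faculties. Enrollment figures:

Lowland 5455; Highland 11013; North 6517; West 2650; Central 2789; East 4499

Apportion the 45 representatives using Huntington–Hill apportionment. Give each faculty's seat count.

With divisor 744: modified quotas Lowland 7.332, Highland 14.802, North 8.759, West 3.562, Central 3.749, East 6.047.
Geometric-mean thresholds: Lowland √(7·8)=7.483, Highland √(14·15)=14.491, North √(8·9)=8.485, West √(3·4)=3.464, Central √(3·4)=3.464, East √(6·7)=6.481.
Each quota rounded against its threshold gives Lowland 7, Highland 15, North 9, West 4, Central 4, East 6 (total 45).

Lowland: 7; Highland: 15; North: 9; West: 4; Central: 4; East: 6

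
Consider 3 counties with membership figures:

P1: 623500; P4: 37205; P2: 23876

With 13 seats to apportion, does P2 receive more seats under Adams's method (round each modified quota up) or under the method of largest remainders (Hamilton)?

Adams

Adams: P1 11, P4 1, P2 1.
Hamilton: P1 12, P4 1, P2 0.
P2 gets 1 under Adams and 0 under Hamilton.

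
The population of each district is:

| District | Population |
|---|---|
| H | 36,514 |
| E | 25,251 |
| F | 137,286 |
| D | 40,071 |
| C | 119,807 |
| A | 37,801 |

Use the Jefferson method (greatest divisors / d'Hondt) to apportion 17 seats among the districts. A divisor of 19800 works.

With modified divisor 19800: modified quotas H 1.844, E 1.275, F 6.934, D 2.024, C 6.051, A 1.909.
Rounding down: H 1, E 1, F 6, D 2, C 6, A 1 (total 17).

H 1, E 1, F 6, D 2, C 6, A 1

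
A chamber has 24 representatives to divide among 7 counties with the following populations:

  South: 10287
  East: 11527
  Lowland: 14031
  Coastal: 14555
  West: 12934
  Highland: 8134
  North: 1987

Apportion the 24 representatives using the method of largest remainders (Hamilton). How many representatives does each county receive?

South: 3, East: 4, Lowland: 4, Coastal: 5, West: 4, Highland: 3, North: 1

Total 73455; standard divisor 73455/24 ≈ 3060.625.
Standard quotas: South 3.3611, East 3.7662, Lowland 4.5844, Coastal 4.7556, West 4.2259, Highland 2.6576, North 0.6492.
Lower quotas: South 3, East 3, Lowland 4, Coastal 4, West 4, Highland 2, North 0 (sum 20, leaving 4 seats).
Remainders in descending order: East 0.7662, Coastal 0.7556, Highland 0.6576, North 0.6492, Lowland 0.5844, South 0.3611, West 0.2259.
The surplus seats go to East, Coastal, Highland, North.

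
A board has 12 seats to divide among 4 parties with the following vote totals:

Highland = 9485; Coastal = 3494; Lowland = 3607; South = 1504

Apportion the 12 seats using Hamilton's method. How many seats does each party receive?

Highland 6, Coastal 2, Lowland 3, South 1

Total 18090; standard divisor 18090/12 ≈ 1507.5.
Standard quotas: Highland 6.2919, Coastal 2.3177, Lowland 2.3927, South 0.9977.
Lower quotas: Highland 6, Coastal 2, Lowland 2, South 0 (sum 10, leaving 2 seats).
Remainders in descending order: South 0.9977, Lowland 0.3927, Coastal 0.3177, Highland 0.2919.
The surplus seats go to South, Lowland.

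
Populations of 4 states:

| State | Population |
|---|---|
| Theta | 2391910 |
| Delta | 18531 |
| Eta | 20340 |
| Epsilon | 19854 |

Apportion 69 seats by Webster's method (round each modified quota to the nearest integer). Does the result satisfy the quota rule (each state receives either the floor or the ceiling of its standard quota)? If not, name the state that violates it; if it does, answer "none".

Theta

Standard quotas: Theta 67.347, Delta 0.522, Eta 0.573, Epsilon 0.559.
Webster allocation: Theta 66, Delta 1, Eta 1, Epsilon 1.
Theta has quota 67.347 (lower 67, upper 68) but receives 66 — outside the quota interval.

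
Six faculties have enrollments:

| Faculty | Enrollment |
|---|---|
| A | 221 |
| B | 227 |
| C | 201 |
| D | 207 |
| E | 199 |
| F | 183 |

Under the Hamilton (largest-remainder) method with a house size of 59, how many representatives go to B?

Standard divisor: 1238 ÷ 59 ≈ 20.983.
Standard quotas: A 10.532, B 10.818, C 9.579, D 9.865, E 9.484, F 8.721.
Lower quotas: A 10, B 10, C 9, D 9, E 9, F 8 (sum 55, leaving 4 seats).
Remainders in descending order: D 0.865, B 0.818, F 0.721, C 0.579, A 0.532, E 0.484.
Largest remainders: D, B, F, C receive the extra seats.
B receives 11.

11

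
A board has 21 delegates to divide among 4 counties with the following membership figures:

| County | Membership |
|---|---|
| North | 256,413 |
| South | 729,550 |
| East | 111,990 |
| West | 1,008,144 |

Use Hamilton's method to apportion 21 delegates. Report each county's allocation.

The standard divisor is 2106097/21 ≈ 100290.333.
Standard quotas: North 2.5567, South 7.2744, East 1.1167, West 10.0523.
Lower quotas: North 2, South 7, East 1, West 10 (sum 20, leaving 1 seat).
Remainders in descending order: North 0.5567, South 0.2744, East 0.1167, West 0.0523.
Largest remainder: North receives the extra seat.

North 3, South 7, East 1, West 10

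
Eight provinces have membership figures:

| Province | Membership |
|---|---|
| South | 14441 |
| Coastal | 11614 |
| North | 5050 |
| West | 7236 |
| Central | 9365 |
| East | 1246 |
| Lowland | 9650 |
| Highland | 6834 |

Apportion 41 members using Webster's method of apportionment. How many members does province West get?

Standard divisor 65436/41 ≈ 1596; standard quotas: South 9.048, Coastal 7.277, North 3.164, West 4.534, Central 5.868, East 0.781, Lowland 6.046, Highland 4.282.
Rounding to the nearest integer gives South 9, Coastal 7, North 3, West 5, Central 6, East 1, Lowland 6, Highland 4 — total 41, matching the house size, so no adjustment is needed.
West receives 5.

5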